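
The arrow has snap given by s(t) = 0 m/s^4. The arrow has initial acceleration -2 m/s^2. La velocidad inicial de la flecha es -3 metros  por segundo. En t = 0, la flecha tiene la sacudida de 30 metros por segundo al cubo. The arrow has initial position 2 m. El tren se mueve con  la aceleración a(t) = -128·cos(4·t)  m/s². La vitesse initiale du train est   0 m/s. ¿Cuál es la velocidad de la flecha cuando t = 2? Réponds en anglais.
To solve this, we need to take 3 antiderivatives of our snap equation s(t) = 0. The integral of snap is jerk. Using j(0) = 30, we get j(t) = 30. Integrating jerk and using the initial condition a(0) = -2, we get a(t) = 30·t - 2. The antiderivative of acceleration is velocity. Using v(0) = -3, we get v(t) = 15·t^2 - 2·t - 3. Using v(t) = 15·t^2 - 2·t - 3 and substituting t = 2, we find v = 53.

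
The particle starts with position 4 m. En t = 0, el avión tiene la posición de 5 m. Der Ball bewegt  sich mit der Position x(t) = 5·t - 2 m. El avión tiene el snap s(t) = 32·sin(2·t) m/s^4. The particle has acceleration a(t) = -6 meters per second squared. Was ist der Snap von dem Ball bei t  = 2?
Um dies zu lösen, müssen wir 4 Ableitungen unserer Gleichung für die Position x(t) = 5·t - 2 nehmen. Durch Ableiten von der Position erhalten wir die Geschwindigkeit: v(t) = 5. Die Ableitung von der Geschwindigkeit ergibt die Beschleunigung: a(t) = 0. Die Ableitung von der Beschleunigung ergibt den Ruck: j(t) = 0. Durch Ableiten von dem Ruck erhalten wir den Snap: s(t) = 0. Wir haben den Snap s(t) = 0. Durch Einsetzen von t = 2: s(2) = 0.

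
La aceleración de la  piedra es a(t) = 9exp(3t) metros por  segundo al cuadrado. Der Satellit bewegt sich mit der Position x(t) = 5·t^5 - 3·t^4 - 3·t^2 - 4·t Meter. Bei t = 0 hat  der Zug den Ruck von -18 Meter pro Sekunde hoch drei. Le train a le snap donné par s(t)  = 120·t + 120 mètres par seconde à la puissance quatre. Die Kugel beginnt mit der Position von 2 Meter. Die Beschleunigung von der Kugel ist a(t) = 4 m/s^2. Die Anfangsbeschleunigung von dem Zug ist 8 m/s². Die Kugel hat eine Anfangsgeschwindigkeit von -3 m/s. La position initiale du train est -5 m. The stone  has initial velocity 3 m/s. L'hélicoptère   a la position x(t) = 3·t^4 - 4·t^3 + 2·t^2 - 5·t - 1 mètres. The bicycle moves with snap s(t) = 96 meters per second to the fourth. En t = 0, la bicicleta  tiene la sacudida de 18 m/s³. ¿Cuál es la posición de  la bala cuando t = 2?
Para resolver esto, necesitamos tomar 2 antiderivadas de nuestra ecuación de la aceleración a(t) = 4. Integrando la aceleración y usando la condición inicial v(0) = -3, obtenemos v(t) = 4·t - 3. La antiderivada de la velocidad es la posición. Usando x(0) = 2, obtenemos x(t) = 2·t^2 - 3·t + 2. De la ecuación de la posición x(t) = 2·t^2 - 3·t + 2, sustituimos t = 2 para obtener x = 4.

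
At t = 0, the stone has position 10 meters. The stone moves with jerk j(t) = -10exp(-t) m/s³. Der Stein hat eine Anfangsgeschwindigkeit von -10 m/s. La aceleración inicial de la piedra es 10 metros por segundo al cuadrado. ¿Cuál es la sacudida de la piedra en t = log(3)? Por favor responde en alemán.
Aus der Gleichung für den Ruck j(t) = -10·exp(-t), setzen wir t = log(3) ein und erhalten j = -10/3.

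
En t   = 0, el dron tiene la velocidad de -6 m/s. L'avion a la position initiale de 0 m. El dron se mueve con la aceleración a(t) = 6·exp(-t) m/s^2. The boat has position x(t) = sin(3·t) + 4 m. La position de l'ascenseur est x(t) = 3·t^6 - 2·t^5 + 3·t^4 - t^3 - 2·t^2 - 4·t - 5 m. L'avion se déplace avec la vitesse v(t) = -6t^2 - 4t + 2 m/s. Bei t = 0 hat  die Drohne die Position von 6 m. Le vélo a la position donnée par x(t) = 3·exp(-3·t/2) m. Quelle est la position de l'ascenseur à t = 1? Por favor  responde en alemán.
Wir haben die Position x(t) = 3·t^6 - 2·t^5 + 3·t^4 - t^3 - 2·t^2 - 4·t - 5. Durch Einsetzen von t = 1: x(1) = -8.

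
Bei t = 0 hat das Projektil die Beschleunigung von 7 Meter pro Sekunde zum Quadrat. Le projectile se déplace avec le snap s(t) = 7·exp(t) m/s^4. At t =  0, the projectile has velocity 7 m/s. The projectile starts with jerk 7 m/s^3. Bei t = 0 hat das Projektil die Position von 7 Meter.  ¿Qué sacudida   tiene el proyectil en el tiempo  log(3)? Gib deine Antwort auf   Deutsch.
Wir müssen die Stammfunktion unserer Gleichung für den Snap s(t) = 7·exp(t) 1-mal finden. Die Stammfunktion von dem Snap, mit j(0) = 7, ergibt den Ruck: j(t) = 7·exp(t). Aus der Gleichung für den Ruck j(t) = 7·exp(t), setzen wir t = log(3) ein und erhalten j = 21.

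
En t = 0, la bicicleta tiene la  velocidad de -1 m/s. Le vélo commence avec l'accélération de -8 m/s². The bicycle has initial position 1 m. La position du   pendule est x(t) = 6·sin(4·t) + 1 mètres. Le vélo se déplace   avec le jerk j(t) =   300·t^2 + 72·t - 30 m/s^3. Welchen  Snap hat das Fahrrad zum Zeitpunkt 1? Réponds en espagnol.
Para resolver esto, necesitamos tomar 1 derivada de nuestra ecuación de la sacudida j(t) = 300·t^2 + 72·t - 30. La derivada de la sacudida da el snap: s(t) = 600·t + 72. De la ecuación del snap s(t) = 600·t + 72, sustituimos t = 1 para obtener s = 672.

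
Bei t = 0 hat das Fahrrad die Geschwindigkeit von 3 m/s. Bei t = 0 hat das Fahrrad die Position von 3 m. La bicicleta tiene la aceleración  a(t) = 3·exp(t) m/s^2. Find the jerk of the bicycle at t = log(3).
To solve this, we need to take 1 derivative of our acceleration equation a(t) = 3·exp(t). The derivative of acceleration gives jerk: j(t) = 3·exp(t). We have jerk j(t) = 3·exp(t). Substituting t = log(3): j(log(3)) = 9.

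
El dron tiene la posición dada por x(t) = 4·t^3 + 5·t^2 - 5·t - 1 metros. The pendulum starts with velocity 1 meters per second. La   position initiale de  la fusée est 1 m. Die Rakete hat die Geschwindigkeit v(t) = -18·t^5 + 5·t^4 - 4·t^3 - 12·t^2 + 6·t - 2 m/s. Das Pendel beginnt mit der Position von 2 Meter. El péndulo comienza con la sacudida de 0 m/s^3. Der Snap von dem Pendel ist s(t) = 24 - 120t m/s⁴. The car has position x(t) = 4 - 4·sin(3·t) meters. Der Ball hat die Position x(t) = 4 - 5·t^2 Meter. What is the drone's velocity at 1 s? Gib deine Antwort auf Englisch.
To solve this, we need to take 1 derivative of our position equation x(t) = 4·t^3 + 5·t^2 - 5·t - 1. The derivative of position gives velocity: v(t) = 12·t^2 + 10·t - 5. From the given velocity equation v(t) = 12·t^2 + 10·t - 5, we substitute t = 1 to get v = 17.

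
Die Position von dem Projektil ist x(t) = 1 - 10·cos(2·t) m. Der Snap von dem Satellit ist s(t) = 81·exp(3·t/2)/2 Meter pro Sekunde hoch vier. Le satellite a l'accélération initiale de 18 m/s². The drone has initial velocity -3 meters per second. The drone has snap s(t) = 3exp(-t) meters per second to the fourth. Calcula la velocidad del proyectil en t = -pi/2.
Debemos derivar nuestra ecuación de la posición x(t) = 1 - 10·cos(2·t) 1 vez. La derivada de la posición da la velocidad: v(t) = 20·sin(2·t). De la ecuación de la velocidad v(t) = 20·sin(2·t), sustituimos t = -pi/2 para obtener v = 0.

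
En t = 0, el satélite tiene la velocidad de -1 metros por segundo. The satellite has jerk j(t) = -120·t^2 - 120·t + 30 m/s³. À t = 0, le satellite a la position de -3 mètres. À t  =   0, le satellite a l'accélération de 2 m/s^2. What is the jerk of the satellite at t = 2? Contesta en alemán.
Aus der Gleichung für den Ruck j(t) = -120·t^2 - 120·t + 30, setzen wir t = 2 ein und erhalten j = -690.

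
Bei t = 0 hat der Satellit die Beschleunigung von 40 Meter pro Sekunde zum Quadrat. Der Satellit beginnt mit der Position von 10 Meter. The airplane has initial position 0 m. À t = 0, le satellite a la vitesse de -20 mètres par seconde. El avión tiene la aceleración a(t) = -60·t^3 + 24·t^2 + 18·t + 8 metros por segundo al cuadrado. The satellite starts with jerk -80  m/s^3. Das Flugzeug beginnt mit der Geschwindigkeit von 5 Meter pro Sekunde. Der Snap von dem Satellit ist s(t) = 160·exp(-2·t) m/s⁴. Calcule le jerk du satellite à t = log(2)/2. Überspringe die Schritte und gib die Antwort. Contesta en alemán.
Der Ruck bei t = log(2)/2 ist j = -40.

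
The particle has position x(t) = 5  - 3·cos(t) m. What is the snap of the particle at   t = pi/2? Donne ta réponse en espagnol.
Partiendo de la posición x(t) = 5 - 3·cos(t), tomamos 4 derivadas. Tomando d/dt de x(t), encontramos v(t) = 3·sin(t). Tomando d/dt de v(t), encontramos a(t) = 3·cos(t). Tomando d/dt de a(t), encontramos j(t) = -3·sin(t). Tomando d/dt de j(t), encontramos s(t) = -3·cos(t). De la ecuación del snap s(t) = -3·cos(t), sustituimos t = pi/2 para obtener s = 0.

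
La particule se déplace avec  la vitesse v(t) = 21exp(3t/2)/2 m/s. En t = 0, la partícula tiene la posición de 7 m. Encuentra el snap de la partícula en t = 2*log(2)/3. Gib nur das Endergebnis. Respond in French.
À t = 2*log(2)/3, s = 567/8.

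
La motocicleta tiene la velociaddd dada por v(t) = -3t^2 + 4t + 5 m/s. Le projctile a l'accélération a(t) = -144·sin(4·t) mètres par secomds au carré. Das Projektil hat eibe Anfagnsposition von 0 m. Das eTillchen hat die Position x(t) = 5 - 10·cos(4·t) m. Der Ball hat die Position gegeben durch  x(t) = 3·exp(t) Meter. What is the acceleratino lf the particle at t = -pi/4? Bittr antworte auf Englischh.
Starting from position x(t) = 5 - 10·cos(4·t), we take 2 derivatives. The derivative of position gives velocity: v(t) = 40·sin(4·t). Differentiating velocity, we get acceleration: a(t) = 160·cos(4·t). We have acceleration a(t) = 160·cos(4·t). Substituting t = -pi/4: a(-pi/4) = -160.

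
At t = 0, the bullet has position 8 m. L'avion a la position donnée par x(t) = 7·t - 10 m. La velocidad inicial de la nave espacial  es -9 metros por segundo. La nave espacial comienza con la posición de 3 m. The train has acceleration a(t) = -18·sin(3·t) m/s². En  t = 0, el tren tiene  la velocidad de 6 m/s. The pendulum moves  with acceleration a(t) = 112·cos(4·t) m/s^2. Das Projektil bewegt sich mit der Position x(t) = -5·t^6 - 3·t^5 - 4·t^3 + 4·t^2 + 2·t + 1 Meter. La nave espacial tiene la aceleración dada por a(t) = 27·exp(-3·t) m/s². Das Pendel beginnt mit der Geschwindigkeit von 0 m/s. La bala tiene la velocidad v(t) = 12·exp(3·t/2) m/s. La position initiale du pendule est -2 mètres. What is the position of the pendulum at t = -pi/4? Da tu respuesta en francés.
Nous devons intégrer notre équation de l'accélération a(t) = 112·cos(4·t) 2 fois. La primitive de l'accélération, avec v(0) = 0, donne la vitesse: v(t) = 28·sin(4·t). En prenant ∫v(t)dt et en appliquant x(0) = -2, nous trouvons x(t) = 5 - 7·cos(4·t). Nous avons la position x(t) = 5 - 7·cos(4·t). En substituant t = -pi/4: x(-pi/4) = 12.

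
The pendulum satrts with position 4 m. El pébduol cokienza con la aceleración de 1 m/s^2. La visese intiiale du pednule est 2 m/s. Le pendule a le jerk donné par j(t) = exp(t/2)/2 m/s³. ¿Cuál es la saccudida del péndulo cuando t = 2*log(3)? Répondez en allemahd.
Aus der Gleichung für den Ruck j(t) = exp(t/2)/2, setzen wir t = 2*log(3) ein und erhalten j = 3/2.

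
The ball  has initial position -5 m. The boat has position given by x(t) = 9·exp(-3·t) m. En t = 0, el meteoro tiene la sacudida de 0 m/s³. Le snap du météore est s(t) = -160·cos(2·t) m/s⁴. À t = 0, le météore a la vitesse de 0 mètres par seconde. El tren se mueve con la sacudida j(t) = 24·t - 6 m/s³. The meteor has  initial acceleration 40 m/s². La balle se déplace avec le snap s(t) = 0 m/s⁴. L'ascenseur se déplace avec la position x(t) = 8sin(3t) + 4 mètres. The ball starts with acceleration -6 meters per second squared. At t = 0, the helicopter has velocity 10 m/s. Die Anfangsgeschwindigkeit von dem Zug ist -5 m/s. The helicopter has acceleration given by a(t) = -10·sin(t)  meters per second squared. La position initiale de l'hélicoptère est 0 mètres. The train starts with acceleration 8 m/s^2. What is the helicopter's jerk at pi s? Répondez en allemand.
Wir müssen unsere Gleichung für die Beschleunigung a(t) = -10·sin(t) 1-mal ableiten. Durch Ableiten von der Beschleunigung erhalten wir den Ruck: j(t) = -10·cos(t). Aus der Gleichung für den Ruck j(t) = -10·cos(t), setzen wir t = pi ein und erhalten j = 10.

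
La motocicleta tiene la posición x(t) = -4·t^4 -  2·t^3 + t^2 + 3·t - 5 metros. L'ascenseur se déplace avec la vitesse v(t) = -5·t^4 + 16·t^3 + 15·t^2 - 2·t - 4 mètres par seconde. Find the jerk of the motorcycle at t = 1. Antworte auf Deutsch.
Wir müssen unsere Gleichung für die Position x(t) = -4·t^4 - 2·t^3 + t^2 + 3·t - 5 3-mal ableiten. Die Ableitung von der Position ergibt die Geschwindigkeit: v(t) = -16·t^3 - 6·t^2 + 2·t + 3. Mit d/dt von v(t) finden wir a(t) = -48·t^2 - 12·t + 2. Die Ableitung von der Beschleunigung ergibt den Ruck: j(t) = -96·t - 12. Wir haben den Ruck j(t) = -96·t - 12. Durch Einsetzen von t = 1: j(1) = -108.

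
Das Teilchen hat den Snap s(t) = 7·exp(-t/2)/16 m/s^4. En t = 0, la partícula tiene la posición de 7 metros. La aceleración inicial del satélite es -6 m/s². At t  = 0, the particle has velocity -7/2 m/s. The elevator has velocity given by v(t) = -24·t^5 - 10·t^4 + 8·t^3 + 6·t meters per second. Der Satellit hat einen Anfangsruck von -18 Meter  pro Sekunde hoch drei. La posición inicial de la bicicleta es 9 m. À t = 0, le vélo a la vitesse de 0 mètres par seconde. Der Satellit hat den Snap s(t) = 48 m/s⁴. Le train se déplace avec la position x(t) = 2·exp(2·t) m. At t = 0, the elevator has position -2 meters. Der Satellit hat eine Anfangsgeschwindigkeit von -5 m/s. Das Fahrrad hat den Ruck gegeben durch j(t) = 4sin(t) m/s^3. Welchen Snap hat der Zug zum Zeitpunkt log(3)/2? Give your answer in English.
We must differentiate our position equation x(t) = 2·exp(2·t) 4 times. The derivative of position gives velocity: v(t) = 4·exp(2·t). Differentiating velocity, we get acceleration: a(t) = 8·exp(2·t). Taking d/dt of a(t), we find j(t) = 16·exp(2·t). The derivative of jerk gives snap: s(t) = 32·exp(2·t). Using s(t) = 32·exp(2·t) and substituting t = log(3)/2, we find s = 96.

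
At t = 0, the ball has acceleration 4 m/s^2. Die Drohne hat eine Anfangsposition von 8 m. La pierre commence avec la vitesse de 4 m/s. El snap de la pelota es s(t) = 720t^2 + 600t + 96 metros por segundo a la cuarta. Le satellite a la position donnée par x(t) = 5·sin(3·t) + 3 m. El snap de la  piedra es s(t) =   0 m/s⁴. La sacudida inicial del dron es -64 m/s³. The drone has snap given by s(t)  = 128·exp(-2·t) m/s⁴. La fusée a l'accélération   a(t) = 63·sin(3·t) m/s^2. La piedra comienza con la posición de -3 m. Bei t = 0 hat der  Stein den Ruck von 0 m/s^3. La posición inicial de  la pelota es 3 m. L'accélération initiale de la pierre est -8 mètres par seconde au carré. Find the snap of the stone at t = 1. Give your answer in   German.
Wir haben den Snap s(t) = 0. Durch Einsetzen von t = 1: s(1) = 0.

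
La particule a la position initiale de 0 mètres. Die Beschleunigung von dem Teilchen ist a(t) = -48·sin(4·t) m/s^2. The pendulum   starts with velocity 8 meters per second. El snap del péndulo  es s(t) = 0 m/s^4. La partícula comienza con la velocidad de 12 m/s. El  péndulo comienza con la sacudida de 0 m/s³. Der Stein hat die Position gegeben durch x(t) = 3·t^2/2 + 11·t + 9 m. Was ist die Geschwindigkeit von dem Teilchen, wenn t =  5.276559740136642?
Wir müssen unsere Gleichung für die Beschleunigung a(t) = -48·sin(4·t) 1-mal integrieren. Durch Integration von der Beschleunigung und Verwendung der Anfangsbedingung v(0) = 12, erhalten wir v(t) = 12·cos(4·t). Mit v(t) = 12·cos(4·t) und Einsetzen von t = 5.276559740136642, finden wir v = -7.60031339437325.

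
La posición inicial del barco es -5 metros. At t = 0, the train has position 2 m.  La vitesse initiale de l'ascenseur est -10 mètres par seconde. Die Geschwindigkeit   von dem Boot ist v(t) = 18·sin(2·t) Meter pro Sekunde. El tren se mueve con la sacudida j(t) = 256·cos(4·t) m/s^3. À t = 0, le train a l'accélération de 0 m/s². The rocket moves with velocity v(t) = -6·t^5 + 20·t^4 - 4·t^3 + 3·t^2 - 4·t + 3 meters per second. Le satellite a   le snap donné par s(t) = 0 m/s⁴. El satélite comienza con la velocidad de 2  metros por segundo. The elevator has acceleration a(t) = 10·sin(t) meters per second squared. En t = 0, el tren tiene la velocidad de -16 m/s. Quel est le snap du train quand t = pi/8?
Pour résoudre ceci, nous devons prendre 1 dérivée de notre équation du jerk j(t) = 256·cos(4·t). En prenant d/dt de j(t), nous trouvons s(t) = -1024·sin(4·t). Nous avons le snap s(t) = -1024·sin(4·t). En substituant t = pi/8: s(pi/8) = -1024.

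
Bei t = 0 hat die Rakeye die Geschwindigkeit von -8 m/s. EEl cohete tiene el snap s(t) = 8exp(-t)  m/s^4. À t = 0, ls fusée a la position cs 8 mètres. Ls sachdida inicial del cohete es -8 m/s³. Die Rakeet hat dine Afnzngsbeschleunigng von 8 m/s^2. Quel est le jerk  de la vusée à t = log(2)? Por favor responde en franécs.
Nous devons trouver l'intégrale de notre équation du snap s(t) = 8·exp(-t) 1 fois. La primitive du snap est le jerk. En utilisant j(0) = -8, nous obtenons j(t) = -8·exp(-t). De l'équation du jerk j(t) = -8·exp(-t), nous substituons t = log(2) pour obtenir j = -4.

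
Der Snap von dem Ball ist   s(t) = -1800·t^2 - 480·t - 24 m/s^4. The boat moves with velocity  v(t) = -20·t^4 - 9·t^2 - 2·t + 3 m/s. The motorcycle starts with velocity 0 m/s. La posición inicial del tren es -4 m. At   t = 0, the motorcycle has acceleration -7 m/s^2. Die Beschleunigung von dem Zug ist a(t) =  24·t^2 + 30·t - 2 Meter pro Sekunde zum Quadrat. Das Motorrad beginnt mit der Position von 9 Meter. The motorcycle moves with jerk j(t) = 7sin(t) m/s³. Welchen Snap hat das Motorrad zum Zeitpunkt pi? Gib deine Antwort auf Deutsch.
Ausgehend von dem Ruck j(t) = 7·sin(t), nehmen wir 1 Ableitung. Durch Ableiten von dem Ruck erhalten wir den Snap: s(t) = 7·cos(t). Aus der Gleichung für den Snap s(t) = 7·cos(t), setzen wir t = pi ein und erhalten s = -7.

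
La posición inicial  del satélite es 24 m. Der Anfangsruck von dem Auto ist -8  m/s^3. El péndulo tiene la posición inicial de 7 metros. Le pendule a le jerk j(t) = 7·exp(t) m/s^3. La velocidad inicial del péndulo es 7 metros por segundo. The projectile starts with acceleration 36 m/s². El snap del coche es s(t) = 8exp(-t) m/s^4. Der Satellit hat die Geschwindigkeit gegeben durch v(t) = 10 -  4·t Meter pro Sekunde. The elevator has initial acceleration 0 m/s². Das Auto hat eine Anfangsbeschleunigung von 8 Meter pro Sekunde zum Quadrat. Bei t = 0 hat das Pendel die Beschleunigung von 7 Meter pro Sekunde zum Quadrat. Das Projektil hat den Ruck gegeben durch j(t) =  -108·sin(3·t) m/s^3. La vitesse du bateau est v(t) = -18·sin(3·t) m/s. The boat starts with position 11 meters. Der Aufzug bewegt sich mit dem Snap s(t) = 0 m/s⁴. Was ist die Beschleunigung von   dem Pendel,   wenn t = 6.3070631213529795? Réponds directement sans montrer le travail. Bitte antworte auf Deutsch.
Die Antwort ist 3839.02332356022.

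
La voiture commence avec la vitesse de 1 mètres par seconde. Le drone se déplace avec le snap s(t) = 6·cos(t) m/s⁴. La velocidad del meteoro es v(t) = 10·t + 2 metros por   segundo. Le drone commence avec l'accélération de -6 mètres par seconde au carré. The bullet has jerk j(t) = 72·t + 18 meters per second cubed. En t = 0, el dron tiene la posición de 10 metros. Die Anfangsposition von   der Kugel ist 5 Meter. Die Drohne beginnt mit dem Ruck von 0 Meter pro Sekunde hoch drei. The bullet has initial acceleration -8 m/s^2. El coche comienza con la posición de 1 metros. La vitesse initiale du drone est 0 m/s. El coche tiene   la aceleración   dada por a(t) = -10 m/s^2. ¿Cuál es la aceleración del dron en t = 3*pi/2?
Para resolver esto, necesitamos tomar 2 integrales de nuestra ecuación del snap s(t) = 6·cos(t). Tomando ∫s(t)dt y aplicando j(0) = 0, encontramos j(t) = 6·sin(t). Tomando ∫j(t)dt y aplicando a(0) = -6, encontramos a(t) = -6·cos(t). De la ecuación de la aceleración a(t) = -6·cos(t), sustituimos t = 3*pi/2 para obtener a = 0.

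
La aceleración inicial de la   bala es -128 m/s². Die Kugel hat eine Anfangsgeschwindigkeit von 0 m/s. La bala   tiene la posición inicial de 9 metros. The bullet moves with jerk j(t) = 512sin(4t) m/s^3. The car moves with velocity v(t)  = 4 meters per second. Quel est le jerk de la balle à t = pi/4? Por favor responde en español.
Tenemos la sacudida j(t) = 512·sin(4·t). Sustituyendo t = pi/4: j(pi/4) = 0.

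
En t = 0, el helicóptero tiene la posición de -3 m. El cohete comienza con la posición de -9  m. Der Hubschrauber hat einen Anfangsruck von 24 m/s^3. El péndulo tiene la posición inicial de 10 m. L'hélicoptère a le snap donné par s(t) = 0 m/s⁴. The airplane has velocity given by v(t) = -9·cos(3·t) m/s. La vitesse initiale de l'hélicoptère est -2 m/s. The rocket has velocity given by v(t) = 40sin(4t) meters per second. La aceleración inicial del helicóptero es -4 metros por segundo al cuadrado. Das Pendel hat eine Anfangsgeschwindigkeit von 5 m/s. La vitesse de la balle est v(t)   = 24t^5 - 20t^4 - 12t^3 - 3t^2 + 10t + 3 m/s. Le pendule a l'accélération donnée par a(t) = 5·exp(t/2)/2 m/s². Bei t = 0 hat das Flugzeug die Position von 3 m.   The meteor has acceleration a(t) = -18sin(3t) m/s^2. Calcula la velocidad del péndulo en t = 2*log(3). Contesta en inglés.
Starting from acceleration a(t) = 5·exp(t/2)/2, we take 1 integral. The integral of acceleration is velocity. Using v(0) = 5, we get v(t) = 5·exp(t/2). We have velocity v(t) = 5·exp(t/2). Substituting t = 2*log(3): v(2*log(3)) = 15.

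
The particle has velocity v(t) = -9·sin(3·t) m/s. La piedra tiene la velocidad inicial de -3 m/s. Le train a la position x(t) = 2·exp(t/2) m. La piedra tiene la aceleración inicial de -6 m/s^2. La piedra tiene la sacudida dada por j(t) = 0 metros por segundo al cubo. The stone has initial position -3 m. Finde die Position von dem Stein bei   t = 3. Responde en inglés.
To solve this, we need to take 3 antiderivatives of our jerk equation j(t) = 0. The antiderivative of jerk is acceleration. Using a(0) = -6, we get a(t) = -6. The antiderivative of acceleration is velocity. Using v(0) = -3, we get v(t) = -6·t - 3. The integral of velocity is position. Using x(0) = -3, we get x(t) = -3·t^2 - 3·t - 3. Using x(t) = -3·t^2 - 3·t - 3 and substituting t = 3, we find x = -39.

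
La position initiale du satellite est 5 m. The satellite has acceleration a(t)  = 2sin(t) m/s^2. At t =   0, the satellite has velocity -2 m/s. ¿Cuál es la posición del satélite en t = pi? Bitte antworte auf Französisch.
Nous devons intégrer notre équation de l'accélération a(t) = 2·sin(t) 2 fois. En prenant ∫a(t)dt et en appliquant v(0) = -2, nous trouvons v(t) = -2·cos(t). En prenant ∫v(t)dt et en appliquant x(0) = 5, nous trouvons x(t) = 5 - 2·sin(t). En utilisant x(t) = 5 - 2·sin(t) et en substituant t = pi, nous trouvons x = 5.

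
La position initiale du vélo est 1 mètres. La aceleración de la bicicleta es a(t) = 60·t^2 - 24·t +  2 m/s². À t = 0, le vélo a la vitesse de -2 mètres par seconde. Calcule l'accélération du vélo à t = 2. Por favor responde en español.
De la ecuación de la aceleración a(t) = 60·t^2 - 24·t + 2, sustituimos t = 2 para obtener a = 194.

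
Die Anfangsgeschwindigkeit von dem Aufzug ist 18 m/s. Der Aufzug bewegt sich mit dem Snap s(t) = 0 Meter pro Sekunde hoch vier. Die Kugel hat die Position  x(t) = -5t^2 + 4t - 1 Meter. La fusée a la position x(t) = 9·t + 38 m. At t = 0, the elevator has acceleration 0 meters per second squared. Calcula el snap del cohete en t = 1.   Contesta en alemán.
Ausgehend von der Position x(t) = 9·t + 38, nehmen wir 4 Ableitungen. Durch Ableiten von der Position erhalten wir die Geschwindigkeit: v(t) = 9. Die Ableitung von der Geschwindigkeit ergibt die Beschleunigung: a(t) = 0. Mit d/dt von a(t) finden wir j(t) = 0. Durch Ableiten von dem Ruck erhalten wir den Snap: s(t) = 0. Aus der Gleichung für den Snap s(t) = 0, setzen wir t = 1 ein und erhalten s = 0.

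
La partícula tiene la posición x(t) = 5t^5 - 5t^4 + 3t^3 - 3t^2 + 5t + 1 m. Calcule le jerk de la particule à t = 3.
En partant de la position x(t) = 5·t^5 - 5·t^4 + 3·t^3 - 3·t^2 + 5·t + 1, nous prenons 3 dérivées. La dérivée de la position donne la vitesse: v(t) = 25·t^4 - 20·t^3 + 9·t^2 - 6·t + 5. La dérivée de la vitesse donne l'accélération: a(t) = 100·t^3 - 60·t^2 + 18·t - 6. En dérivant l'accélération, nous obtenons le jerk: j(t) = 300·t^2 - 120·t + 18. Nous avons le jerk j(t) = 300·t^2 - 120·t + 18. En substituant t = 3: j(3) = 2358.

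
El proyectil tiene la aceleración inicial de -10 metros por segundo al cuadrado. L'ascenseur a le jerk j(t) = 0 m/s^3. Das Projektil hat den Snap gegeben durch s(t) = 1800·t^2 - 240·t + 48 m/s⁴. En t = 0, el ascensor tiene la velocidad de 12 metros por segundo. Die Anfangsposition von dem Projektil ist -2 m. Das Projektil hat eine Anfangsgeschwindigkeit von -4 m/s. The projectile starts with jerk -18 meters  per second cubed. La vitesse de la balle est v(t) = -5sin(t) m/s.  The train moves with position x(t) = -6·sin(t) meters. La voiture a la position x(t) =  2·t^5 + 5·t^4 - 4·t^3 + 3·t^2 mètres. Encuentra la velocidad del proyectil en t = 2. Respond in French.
Nous devons trouver la primitive de notre équation du snap s(t) = 1800·t^2 - 240·t + 48 3 fois. La primitive du snap est le jerk. En utilisant j(0) = -18, nous obtenons j(t) = 600·t^3 - 120·t^2 + 48·t - 18. En intégrant le jerk et en utilisant la condition initiale a(0) = -10, nous obtenons a(t) = 150·t^4 - 40·t^3 + 24·t^2 - 18·t - 10. En intégrant l'accélération et en utilisant la condition initiale v(0) = -4, nous obtenons v(t) = 30·t^5 - 10·t^4 + 8·t^3 - 9·t^2 - 10·t - 4. En utilisant v(t) = 30·t^5 - 10·t^4 + 8·t^3 - 9·t^2 - 10·t - 4 et en substituant t = 2, nous trouvons v = 804.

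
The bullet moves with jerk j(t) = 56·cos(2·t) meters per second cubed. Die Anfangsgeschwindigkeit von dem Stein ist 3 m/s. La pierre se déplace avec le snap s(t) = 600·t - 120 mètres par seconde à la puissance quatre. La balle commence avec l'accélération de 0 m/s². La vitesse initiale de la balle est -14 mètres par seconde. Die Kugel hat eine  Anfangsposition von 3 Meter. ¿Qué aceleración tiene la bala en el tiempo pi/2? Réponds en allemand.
Wir müssen die Stammfunktion unserer Gleichung für den Ruck j(t) = 56·cos(2·t) 1-mal finden. Die Stammfunktion von dem Ruck ist die Beschleunigung. Mit a(0) = 0 erhalten wir a(t) = 28·sin(2·t). Mit a(t) = 28·sin(2·t) und Einsetzen von t = pi/2, finden wir a = 0.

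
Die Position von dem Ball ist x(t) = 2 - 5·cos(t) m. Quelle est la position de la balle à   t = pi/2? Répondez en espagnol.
Usando x(t) = 2 - 5·cos(t) y sustituyendo t = pi/2, encontramos x = 2.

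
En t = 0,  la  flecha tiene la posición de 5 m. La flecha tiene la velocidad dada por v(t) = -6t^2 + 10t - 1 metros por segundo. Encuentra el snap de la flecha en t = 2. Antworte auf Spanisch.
Debemos derivar nuestra ecuación de la velocidad v(t) = -6·t^2 + 10·t - 1 3 veces. La derivada de la velocidad da la aceleración: a(t) = 10 - 12·t. La derivada de la aceleración da la sacudida: j(t) = -12. La derivada de la sacudida da el snap: s(t) = 0. De la ecuación del snap s(t) = 0, sustituimos t = 2 para obtener s = 0.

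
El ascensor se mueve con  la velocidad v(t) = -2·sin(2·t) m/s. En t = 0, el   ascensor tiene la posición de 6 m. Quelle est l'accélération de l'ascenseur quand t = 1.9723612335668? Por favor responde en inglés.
To solve this, we need to take 1 derivative of our velocity equation v(t) = -2·sin(2·t). The derivative of velocity gives acceleration: a(t) = -4·cos(2·t). From the given acceleration equation a(t) = -4·cos(2·t), we substitute t = 1.9723612335668 to get a = 2.77783243932032.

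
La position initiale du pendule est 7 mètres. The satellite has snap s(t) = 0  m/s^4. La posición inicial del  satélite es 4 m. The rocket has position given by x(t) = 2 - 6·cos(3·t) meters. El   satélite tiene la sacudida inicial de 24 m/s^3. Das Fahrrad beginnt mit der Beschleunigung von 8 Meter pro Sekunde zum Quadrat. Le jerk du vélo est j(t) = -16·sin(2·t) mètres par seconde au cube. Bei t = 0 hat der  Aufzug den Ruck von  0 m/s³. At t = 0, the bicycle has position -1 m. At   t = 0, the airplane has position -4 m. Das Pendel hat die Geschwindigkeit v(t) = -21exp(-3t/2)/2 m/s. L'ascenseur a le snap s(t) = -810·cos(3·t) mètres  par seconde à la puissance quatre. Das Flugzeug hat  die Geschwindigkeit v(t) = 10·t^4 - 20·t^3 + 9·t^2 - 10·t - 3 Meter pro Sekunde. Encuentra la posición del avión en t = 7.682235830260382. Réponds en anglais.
To find the answer, we compute 1 integral of v(t) = 10·t^4 - 20·t^3 + 9·t^2 - 10·t - 3. The integral of velocity, with x(0) = -4, gives position: x(t) = 2·t^5 - 5·t^4 + 3·t^3 - 5·t^2 - 3·t - 4. From the given position equation x(t) = 2·t^5 - 5·t^4 + 3·t^3 - 5·t^2 - 3·t - 4, we substitute t = 7.682235830260382 to get x = 37137.2221656491.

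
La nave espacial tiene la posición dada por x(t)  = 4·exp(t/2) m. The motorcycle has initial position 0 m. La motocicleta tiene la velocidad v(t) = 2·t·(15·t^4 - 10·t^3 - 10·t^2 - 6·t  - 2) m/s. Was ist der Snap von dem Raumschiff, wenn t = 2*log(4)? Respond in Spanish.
Partiendo de la posición x(t) = 4·exp(t/2), tomamos 4 derivadas. Derivando la posición, obtenemos la velocidad: v(t) = 2·exp(t/2). La derivada de la velocidad da la aceleración: a(t) = exp(t/2). La derivada de la aceleración da la sacudida: j(t) = exp(t/2)/2. La derivada de la sacudida da el snap: s(t) = exp(t/2)/4. Tenemos el snap s(t) = exp(t/2)/4. Sustituyendo t = 2*log(4): s(2*log(4)) = 1.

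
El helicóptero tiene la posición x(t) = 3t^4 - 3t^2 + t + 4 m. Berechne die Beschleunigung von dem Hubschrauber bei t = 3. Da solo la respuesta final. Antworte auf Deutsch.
Bei t = 3, a = 318.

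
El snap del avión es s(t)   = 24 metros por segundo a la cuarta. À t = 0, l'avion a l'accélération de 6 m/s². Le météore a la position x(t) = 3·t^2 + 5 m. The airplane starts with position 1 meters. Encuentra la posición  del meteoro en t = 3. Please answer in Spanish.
Tenemos la posición x(t) = 3·t^2 + 5. Sustituyendo t = 3: x(3) = 32.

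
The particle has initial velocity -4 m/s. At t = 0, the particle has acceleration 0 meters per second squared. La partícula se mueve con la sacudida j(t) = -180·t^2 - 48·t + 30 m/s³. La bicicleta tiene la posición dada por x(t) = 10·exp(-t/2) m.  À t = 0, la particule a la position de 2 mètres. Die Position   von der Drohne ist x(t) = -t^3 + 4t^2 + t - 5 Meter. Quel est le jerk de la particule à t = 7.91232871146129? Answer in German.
Mit j(t) = -180·t^2 - 48·t + 30 und Einsetzen von t = 7.91232871146129, finden wir j = -11618.6819930288.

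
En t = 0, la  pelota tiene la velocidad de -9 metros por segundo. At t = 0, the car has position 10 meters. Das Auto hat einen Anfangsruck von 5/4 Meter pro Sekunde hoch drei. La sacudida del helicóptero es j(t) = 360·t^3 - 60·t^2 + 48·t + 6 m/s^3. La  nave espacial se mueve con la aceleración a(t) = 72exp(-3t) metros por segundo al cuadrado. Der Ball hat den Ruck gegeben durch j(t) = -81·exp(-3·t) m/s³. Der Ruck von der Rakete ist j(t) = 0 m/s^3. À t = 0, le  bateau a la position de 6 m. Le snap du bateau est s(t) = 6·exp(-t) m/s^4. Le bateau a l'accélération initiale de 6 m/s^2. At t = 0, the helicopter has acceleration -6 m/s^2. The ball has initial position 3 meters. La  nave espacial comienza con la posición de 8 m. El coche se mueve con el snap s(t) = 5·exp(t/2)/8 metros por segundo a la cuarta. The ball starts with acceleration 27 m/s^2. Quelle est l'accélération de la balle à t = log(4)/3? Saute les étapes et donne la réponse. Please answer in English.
The acceleration at t = log(4)/3 is a = 27/4.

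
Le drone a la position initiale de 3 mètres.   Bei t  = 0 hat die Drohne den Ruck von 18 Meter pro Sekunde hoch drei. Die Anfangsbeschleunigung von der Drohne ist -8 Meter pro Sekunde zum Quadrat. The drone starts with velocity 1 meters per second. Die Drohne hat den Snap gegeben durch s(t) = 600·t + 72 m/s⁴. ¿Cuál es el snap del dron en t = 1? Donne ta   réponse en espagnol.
Usando s(t) = 600·t + 72 y sustituyendo t = 1, encontramos s = 672.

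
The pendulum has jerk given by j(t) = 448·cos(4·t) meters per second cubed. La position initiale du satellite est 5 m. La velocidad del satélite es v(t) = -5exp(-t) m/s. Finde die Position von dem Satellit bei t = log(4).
Um dies zu lösen, müssen wir 1 Integral unserer Gleichung für die Geschwindigkeit v(t) = -5·exp(-t) finden. Mit ∫v(t)dt und Anwendung von x(0) = 5, finden wir x(t) = 5·exp(-t). Mit x(t) = 5·exp(-t) und Einsetzen von t = log(4), finden wir x = 5/4.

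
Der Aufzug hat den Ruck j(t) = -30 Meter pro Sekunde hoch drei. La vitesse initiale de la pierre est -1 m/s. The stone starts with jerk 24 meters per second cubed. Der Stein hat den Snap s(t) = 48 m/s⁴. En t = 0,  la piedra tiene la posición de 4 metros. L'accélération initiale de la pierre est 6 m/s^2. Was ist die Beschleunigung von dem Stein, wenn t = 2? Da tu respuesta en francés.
En partant du snap s(t) = 48, nous prenons 2 intégrales. L'intégrale du snap, avec j(0) = 24, donne le jerk: j(t) = 48·t + 24. La primitive du jerk est l'accélération. En utilisant a(0) = 6, nous obtenons a(t) = 24·t^2 + 24·t + 6. Nous avons l'accélération a(t) = 24·t^2 + 24·t + 6. En substituant t = 2: a(2) = 150.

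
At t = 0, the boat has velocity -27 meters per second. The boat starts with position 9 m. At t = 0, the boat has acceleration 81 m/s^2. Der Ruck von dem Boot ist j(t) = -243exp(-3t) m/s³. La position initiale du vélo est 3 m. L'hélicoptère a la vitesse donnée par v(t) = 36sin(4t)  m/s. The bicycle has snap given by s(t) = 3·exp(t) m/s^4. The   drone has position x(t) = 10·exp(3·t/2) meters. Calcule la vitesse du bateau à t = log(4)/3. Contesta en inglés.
Starting from jerk j(t) = -243·exp(-3·t), we take 2 integrals. The antiderivative of jerk is acceleration. Using a(0) = 81, we get a(t) = 81·exp(-3·t). Integrating acceleration and using the initial condition v(0) = -27, we get v(t) = -27·exp(-3·t). Using v(t) = -27·exp(-3·t) and substituting t = log(4)/3, we find v = -27/4.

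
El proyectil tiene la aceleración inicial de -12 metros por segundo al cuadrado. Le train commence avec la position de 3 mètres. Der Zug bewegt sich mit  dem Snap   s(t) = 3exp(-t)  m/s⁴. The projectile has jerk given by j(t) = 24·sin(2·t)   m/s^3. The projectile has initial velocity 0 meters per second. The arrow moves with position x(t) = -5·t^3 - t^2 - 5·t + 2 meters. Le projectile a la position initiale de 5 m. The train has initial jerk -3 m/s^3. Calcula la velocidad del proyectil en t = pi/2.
Necesitamos integrar nuestra ecuación de la sacudida j(t) = 24·sin(2·t) 2 veces. Tomando ∫j(t)dt y aplicando a(0) = -12, encontramos a(t) = -12·cos(2·t). La integral de la aceleración es la velocidad. Usando v(0) = 0, obtenemos v(t) = -6·sin(2·t). Tenemos la velocidad v(t) = -6·sin(2·t). Sustituyendo t = pi/2: v(pi/2) = 0.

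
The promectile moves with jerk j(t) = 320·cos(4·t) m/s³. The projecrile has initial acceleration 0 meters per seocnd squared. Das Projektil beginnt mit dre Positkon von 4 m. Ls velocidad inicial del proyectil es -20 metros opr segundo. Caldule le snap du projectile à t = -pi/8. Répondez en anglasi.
To solve this, we need to take 1 derivative of our jerk equation j(t) = 320·cos(4·t). Taking d/dt of j(t), we find s(t) = -1280·sin(4·t). From the given snap equation s(t) = -1280·sin(4·t), we substitute t = -pi/8 to get s = 1280.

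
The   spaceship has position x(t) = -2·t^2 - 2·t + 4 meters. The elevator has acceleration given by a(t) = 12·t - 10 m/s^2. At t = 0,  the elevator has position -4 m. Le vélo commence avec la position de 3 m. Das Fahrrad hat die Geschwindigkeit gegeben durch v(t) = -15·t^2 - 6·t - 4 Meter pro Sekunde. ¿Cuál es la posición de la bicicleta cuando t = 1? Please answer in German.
Um dies zu lösen, müssen wir 1 Integral unserer Gleichung für die Geschwindigkeit v(t) = -15·t^2 - 6·t - 4 finden. Mit ∫v(t)dt und Anwendung von x(0) = 3, finden wir x(t) = -5·t^3 - 3·t^2 - 4·t + 3. Mit x(t) = -5·t^3 - 3·t^2 - 4·t + 3 und Einsetzen von t = 1, finden wir x = -9.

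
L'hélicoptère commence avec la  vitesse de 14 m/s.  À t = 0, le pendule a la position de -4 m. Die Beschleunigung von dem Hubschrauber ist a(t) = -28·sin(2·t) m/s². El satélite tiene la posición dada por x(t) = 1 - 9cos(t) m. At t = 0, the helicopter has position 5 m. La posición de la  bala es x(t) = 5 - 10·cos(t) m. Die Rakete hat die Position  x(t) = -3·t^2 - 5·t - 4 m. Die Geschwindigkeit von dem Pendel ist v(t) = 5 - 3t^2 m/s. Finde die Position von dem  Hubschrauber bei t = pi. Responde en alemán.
Wir müssen das Integral unserer Gleichung für die Beschleunigung a(t) = -28·sin(2·t) 2-mal finden. Das Integral von der Beschleunigung, mit v(0) = 14, ergibt die Geschwindigkeit: v(t) = 14·cos(2·t). Die Stammfunktion von der Geschwindigkeit ist die Position. Mit x(0) = 5 erhalten wir x(t) = 7·sin(2·t) + 5. Aus der Gleichung für die Position x(t) = 7·sin(2·t) + 5, setzen wir t = pi ein und erhalten x = 5.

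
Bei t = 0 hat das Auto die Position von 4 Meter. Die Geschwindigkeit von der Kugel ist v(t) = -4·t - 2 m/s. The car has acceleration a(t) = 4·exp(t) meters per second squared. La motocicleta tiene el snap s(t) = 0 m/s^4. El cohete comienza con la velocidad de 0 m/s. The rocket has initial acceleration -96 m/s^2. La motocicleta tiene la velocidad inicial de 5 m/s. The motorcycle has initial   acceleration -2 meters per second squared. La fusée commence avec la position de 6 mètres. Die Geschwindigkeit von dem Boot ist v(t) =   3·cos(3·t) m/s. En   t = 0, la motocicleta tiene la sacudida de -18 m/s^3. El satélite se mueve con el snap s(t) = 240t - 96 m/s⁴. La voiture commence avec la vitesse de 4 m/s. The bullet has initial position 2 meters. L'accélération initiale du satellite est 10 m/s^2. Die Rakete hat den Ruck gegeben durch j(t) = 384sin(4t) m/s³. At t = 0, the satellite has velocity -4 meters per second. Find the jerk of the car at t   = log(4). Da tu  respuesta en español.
Partiendo de la aceleración a(t) = 4·exp(t), tomamos 1 derivada. Tomando d/dt de a(t), encontramos j(t) = 4·exp(t). Usando j(t) = 4·exp(t) y sustituyendo t = log(4), encontramos j = 16.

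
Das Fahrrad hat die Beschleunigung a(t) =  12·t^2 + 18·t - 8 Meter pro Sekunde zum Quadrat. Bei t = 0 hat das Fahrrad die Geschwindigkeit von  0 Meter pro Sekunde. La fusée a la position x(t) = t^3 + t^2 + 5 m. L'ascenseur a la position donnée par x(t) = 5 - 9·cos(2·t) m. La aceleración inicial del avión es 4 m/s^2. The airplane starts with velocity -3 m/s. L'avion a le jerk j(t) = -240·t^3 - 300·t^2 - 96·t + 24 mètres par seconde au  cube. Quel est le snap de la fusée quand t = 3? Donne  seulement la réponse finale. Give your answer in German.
s(3) = 0.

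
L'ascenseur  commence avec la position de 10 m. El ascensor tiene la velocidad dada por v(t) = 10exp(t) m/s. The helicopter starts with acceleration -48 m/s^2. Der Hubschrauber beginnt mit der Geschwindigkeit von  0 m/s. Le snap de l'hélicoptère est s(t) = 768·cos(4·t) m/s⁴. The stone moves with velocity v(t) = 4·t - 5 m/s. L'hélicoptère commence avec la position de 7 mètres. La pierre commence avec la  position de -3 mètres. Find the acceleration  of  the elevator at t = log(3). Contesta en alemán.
Wir müssen unsere Gleichung für die Geschwindigkeit v(t) = 10·exp(t) 1-mal ableiten. Mit d/dt von v(t) finden wir a(t) = 10·exp(t). Mit a(t) = 10·exp(t) und Einsetzen von t = log(3), finden wir a = 30.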